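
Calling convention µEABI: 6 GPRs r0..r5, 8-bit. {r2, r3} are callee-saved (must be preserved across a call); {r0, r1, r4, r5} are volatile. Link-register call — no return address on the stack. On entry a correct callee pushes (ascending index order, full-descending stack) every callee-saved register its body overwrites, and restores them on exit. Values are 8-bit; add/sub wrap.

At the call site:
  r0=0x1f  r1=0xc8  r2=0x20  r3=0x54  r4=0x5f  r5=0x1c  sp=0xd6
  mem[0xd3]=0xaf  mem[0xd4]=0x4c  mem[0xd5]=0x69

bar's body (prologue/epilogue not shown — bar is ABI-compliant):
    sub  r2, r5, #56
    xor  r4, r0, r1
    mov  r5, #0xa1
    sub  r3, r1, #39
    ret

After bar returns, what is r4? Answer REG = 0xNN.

prologue: push r2 → mem[0xd5]=0x20, sp=0xd5
prologue: push r3 → mem[0xd4]=0x54, sp=0xd4
body[0] sub  r2, r5, #56 → r2=0xe4
body[1] xor  r4, r0, r1 → r4=0xd7
body[2] mov  r5, #0xa1 → r5=0xa1
body[3] sub  r3, r1, #39 → r3=0xa1
epilogue: pop r3=0x54, sp=0xd5
epilogue: pop r2=0x20, sp=0xd6
r4 is caller-saved → body value

REG = 0xd7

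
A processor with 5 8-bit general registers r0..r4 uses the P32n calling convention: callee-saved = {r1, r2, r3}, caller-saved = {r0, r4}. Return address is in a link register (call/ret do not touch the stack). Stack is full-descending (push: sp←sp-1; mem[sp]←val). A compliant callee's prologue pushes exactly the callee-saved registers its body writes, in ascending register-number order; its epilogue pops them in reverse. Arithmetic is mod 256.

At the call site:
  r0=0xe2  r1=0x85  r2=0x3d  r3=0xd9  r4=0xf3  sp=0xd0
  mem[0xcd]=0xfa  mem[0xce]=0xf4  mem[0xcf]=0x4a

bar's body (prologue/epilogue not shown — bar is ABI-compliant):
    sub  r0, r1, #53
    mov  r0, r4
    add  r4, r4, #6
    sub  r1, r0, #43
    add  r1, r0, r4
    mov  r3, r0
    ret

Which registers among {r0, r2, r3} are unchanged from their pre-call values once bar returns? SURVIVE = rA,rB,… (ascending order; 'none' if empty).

prologue: push r1 → mem[0xcf]=0x85, sp=0xcf
prologue: push r3 → mem[0xce]=0xd9, sp=0xce
body[0] sub  r0, r1, #53 → r0=0x50
body[1] mov  r0, r4 → r0=0xf3
body[2] add  r4, r4, #6 → r4=0xf9
body[3] sub  r1, r0, #43 → r1=0xc8
body[4] add  r1, r0, r4 → r1=0xec
body[5] mov  r3, r0 → r3=0xf3
epilogue: pop r3=0xd9, sp=0xcf
epilogue: pop r1=0x85, sp=0xd0
r0: caller-saved, written=True
r2: callee-saved, written=False
r3: callee-saved, written=True

SURVIVE = r2,r3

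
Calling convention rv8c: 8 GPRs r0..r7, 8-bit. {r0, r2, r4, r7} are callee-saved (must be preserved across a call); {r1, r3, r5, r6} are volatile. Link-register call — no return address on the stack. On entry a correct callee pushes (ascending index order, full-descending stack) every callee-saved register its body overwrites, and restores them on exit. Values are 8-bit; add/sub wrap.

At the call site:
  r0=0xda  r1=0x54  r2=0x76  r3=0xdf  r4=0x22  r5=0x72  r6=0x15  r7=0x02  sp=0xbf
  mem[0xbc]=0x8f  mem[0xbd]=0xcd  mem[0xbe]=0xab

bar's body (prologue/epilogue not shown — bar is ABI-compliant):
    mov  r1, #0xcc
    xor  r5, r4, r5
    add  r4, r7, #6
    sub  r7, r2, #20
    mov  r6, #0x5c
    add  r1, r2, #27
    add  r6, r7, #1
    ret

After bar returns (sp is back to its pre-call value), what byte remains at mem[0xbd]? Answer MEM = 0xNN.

MEM = 0x02

prologue: push r4 -> mem[0xbe]=0x22, sp=0xbe
prologue: push r7 -> mem[0xbd]=0x02, sp=0xbd
body[0] mov  r1, #0xcc -> r1=0xcc
body[1] xor  r5, r4, r5 -> r5=0x50
body[2] add  r4, r7, #6 -> r4=0x08
body[3] sub  r7, r2, #20 -> r7=0x62
body[4] mov  r6, #0x5c -> r6=0x5c
body[5] add  r1, r2, #27 -> r1=0x91
body[6] add  r6, r7, #1 -> r6=0x63
epilogue: pop r7=0x02, sp=0xbe
epilogue: pop r4=0x22, sp=0xbf
prologue pushed ['r4', 'r7'] at ['0xbe', '0xbd']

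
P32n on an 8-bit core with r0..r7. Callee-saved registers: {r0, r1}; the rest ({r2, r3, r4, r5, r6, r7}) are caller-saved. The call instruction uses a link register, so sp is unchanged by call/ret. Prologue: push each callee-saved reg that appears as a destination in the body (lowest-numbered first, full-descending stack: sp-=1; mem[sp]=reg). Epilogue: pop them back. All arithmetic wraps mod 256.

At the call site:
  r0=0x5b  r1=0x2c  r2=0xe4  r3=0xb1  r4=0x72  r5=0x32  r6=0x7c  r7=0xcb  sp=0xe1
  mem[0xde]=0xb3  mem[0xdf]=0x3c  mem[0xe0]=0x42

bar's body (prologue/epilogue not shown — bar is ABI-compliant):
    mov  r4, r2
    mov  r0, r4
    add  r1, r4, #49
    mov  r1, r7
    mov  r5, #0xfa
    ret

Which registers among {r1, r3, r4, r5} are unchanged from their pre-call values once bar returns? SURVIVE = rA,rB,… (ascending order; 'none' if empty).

prologue: push r0 → mem[0xe0]=0x5b, sp=0xe0
prologue: push r1 → mem[0xdf]=0x2c, sp=0xdf
body[0] mov  r4, r2 → r4=0xe4
body[1] mov  r0, r4 → r0=0xe4
body[2] add  r1, r4, #49 → r1=0x15
body[3] mov  r1, r7 → r1=0xcb
body[4] mov  r5, #0xfa → r5=0xfa
epilogue: pop r1=0x2c, sp=0xe0
epilogue: pop r0=0x5b, sp=0xe1
r1: callee-saved, written=True
r3: caller-saved, written=False
r4: caller-saved, written=True
r5: caller-saved, written=True

SURVIVE = r1,r3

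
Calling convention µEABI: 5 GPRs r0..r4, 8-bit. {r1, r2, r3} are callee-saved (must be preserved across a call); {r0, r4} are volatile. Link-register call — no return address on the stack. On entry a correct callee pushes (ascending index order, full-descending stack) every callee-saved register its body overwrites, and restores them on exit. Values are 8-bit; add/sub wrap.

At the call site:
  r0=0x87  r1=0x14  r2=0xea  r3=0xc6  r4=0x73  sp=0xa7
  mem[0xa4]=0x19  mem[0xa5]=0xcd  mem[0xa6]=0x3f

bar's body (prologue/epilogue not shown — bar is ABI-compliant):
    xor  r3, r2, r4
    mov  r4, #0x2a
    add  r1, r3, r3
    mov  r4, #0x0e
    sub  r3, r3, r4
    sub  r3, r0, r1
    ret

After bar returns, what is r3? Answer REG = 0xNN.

prologue: push r1 → mem[0xa6]=0x14, sp=0xa6
prologue: push r3 → mem[0xa5]=0xc6, sp=0xa5
body[0] xor  r3, r2, r4 → r3=0x99
body[1] mov  r4, #0x2a → r4=0x2a
body[2] add  r1, r3, r3 → r1=0x32
body[3] mov  r4, #0x0e → r4=0x0e
body[4] sub  r3, r3, r4 → r3=0x8b
body[5] sub  r3, r0, r1 → r3=0x55
epilogue: pop r3=0xc6, sp=0xa6
epilogue: pop r1=0x14, sp=0xa7
r3 is callee-saved → restored

REG = 0xc6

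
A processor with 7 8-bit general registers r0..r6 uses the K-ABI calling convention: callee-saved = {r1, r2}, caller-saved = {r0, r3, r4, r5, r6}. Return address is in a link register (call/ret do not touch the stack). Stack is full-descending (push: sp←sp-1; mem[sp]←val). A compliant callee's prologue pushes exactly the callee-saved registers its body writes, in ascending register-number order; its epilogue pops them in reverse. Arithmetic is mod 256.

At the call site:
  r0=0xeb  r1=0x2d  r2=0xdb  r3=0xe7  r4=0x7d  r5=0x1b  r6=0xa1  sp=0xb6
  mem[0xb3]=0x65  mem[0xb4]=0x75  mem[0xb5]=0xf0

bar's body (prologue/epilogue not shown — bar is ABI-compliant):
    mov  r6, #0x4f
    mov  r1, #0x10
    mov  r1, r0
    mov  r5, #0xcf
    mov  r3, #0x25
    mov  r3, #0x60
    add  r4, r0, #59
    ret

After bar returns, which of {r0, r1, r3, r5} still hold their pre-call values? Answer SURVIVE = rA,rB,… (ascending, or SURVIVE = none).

SURVIVE = r0,r1

prologue: push r1 -> mem[0xb5]=0x2d, sp=0xb5
body[0] mov  r6, #0x4f -> r6=0x4f
body[1] mov  r1, #0x10 -> r1=0x10
body[2] mov  r1, r0 -> r1=0xeb
body[3] mov  r5, #0xcf -> r5=0xcf
body[4] mov  r3, #0x25 -> r3=0x25
body[5] mov  r3, #0x60 -> r3=0x60
body[6] add  r4, r0, #59 -> r4=0x26
epilogue: pop r1=0x2d, sp=0xb6
r0: caller-saved, written=False
r1: callee-saved, written=True
r3: caller-saved, written=True
r5: caller-saved, written=True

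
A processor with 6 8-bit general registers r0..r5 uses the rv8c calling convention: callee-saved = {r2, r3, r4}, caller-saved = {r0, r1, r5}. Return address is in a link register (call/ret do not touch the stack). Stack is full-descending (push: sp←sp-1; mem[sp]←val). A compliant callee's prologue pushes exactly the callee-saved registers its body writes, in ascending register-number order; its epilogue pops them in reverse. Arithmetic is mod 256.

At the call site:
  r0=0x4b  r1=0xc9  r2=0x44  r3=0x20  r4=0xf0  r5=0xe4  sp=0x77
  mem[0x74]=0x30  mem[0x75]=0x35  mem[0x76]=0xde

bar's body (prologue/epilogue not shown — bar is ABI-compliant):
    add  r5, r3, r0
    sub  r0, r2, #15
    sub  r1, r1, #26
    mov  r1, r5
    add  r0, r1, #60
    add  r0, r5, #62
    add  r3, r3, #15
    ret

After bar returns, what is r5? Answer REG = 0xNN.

REG = 0x6b

prologue: push r3 → mem[0x76]=0x20, sp=0x76
body[0] add  r5, r3, r0 → r5=0x6b
body[1] sub  r0, r2, #15 → r0=0x35
body[2] sub  r1, r1, #26 → r1=0xaf
body[3] mov  r1, r5 → r1=0x6b
body[4] add  r0, r1, #60 → r0=0xa7
body[5] add  r0, r5, #62 → r0=0xa9
body[6] add  r3, r3, #15 → r3=0x2f
epilogue: pop r3=0x20, sp=0x77
r5 is caller-saved → body value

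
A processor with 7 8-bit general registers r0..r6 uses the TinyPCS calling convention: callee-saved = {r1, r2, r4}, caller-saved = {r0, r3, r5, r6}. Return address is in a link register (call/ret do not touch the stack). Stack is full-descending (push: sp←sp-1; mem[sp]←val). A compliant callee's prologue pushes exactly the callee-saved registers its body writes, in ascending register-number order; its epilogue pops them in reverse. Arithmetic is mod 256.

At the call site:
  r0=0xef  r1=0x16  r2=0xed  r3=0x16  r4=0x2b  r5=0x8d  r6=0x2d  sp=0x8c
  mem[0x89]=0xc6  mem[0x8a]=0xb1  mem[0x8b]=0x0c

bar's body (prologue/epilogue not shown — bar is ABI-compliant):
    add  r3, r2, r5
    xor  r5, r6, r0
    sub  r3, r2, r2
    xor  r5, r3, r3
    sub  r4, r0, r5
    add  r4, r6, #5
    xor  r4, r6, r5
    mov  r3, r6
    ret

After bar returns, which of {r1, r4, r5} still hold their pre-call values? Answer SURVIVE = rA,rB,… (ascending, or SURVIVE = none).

SURVIVE = r1,r4

prologue: push r4 → mem[0x8b]=0x2b, sp=0x8b
body[0] add  r3, r2, r5 → r3=0x7a
body[1] xor  r5, r6, r0 → r5=0xc2
body[2] sub  r3, r2, r2 → r3=0x00
body[3] xor  r5, r3, r3 → r5=0x00
body[4] sub  r4, r0, r5 → r4=0xef
body[5] add  r4, r6, #5 → r4=0x32
body[6] xor  r4, r6, r5 → r4=0x2d
body[7] mov  r3, r6 → r3=0x2d
epilogue: pop r4=0x2b, sp=0x8c
r1: callee-saved, written=False
r4: callee-saved, written=True
r5: caller-saved, written=True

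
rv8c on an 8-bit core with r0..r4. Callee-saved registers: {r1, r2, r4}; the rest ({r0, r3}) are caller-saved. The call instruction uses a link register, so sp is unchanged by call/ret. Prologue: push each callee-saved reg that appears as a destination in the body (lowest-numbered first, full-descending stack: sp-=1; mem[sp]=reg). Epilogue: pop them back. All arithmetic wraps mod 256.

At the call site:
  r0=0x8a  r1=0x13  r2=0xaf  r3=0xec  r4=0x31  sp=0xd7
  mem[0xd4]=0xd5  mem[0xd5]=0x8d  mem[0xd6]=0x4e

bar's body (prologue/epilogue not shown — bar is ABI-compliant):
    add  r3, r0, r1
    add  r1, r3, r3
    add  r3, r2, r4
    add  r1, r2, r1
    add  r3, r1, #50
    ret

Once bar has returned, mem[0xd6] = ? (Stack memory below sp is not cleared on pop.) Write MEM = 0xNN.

MEM = 0x13

prologue: push r1 → mem[0xd6]=0x13, sp=0xd6
body[0] add  r3, r0, r1 → r3=0x9d
body[1] add  r1, r3, r3 → r1=0x3a
body[2] add  r3, r2, r4 → r3=0xe0
body[3] add  r1, r2, r1 → r1=0xe9
body[4] add  r3, r1, #50 → r3=0x1b
epilogue: pop r1=0x13, sp=0xd7
prologue pushed ['r1'] at ['0xd6']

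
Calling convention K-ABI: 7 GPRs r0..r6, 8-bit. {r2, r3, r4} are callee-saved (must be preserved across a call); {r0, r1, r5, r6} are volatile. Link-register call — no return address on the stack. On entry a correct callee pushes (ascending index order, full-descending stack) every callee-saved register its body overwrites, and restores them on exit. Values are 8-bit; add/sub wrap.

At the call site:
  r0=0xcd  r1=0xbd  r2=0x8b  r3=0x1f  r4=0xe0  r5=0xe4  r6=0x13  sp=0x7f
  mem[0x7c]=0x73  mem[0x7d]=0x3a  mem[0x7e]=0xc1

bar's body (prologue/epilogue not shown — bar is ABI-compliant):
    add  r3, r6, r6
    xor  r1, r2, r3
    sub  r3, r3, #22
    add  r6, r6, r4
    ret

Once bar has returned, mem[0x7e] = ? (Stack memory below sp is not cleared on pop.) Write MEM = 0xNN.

prologue: push r3 → mem[0x7e]=0x1f, sp=0x7e
body[0] add  r3, r6, r6 → r3=0x26
body[1] xor  r1, r2, r3 → r1=0xad
body[2] sub  r3, r3, #22 → r3=0x10
body[3] add  r6, r6, r4 → r6=0xf3
epilogue: pop r3=0x1f, sp=0x7f
prologue pushed ['r3'] at ['0x7e']

MEM = 0x1f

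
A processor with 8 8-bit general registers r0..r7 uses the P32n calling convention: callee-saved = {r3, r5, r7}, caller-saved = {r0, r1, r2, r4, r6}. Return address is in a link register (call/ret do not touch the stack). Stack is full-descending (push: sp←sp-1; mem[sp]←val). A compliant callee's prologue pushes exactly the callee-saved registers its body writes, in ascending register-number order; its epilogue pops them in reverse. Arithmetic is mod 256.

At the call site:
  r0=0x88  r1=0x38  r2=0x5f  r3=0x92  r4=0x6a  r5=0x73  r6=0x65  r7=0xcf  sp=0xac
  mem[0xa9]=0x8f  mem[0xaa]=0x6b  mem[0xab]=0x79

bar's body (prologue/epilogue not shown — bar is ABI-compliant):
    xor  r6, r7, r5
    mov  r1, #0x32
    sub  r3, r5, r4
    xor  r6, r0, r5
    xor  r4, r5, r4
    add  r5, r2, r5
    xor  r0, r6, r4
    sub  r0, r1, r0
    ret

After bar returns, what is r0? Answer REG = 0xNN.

REG = 0x50

prologue: push r3 -> mem[0xab]=0x92, sp=0xab
prologue: push r5 -> mem[0xaa]=0x73, sp=0xaa
body[0] xor  r6, r7, r5 -> r6=0xbc
body[1] mov  r1, #0x32 -> r1=0x32
body[2] sub  r3, r5, r4 -> r3=0x09
body[3] xor  r6, r0, r5 -> r6=0xfb
body[4] xor  r4, r5, r4 -> r4=0x19
body[5] add  r5, r2, r5 -> r5=0xd2
body[6] xor  r0, r6, r4 -> r0=0xe2
body[7] sub  r0, r1, r0 -> r0=0x50
epilogue: pop r5=0x73, sp=0xab
epilogue: pop r3=0x92, sp=0xac
r0 is caller-saved -> body value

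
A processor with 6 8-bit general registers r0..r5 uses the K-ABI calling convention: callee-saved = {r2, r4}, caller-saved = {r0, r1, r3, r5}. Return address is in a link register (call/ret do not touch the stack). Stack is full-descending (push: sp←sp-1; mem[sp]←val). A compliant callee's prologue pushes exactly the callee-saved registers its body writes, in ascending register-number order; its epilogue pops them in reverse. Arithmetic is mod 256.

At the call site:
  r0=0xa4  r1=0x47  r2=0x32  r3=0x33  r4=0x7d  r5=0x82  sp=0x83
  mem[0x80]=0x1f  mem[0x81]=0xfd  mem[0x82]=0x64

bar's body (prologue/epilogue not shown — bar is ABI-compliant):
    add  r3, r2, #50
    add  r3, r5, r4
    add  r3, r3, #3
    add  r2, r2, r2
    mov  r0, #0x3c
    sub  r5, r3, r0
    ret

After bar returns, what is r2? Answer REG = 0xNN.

prologue: push r2 -> mem[0x82]=0x32, sp=0x82
body[0] add  r3, r2, #50 -> r3=0x64
body[1] add  r3, r5, r4 -> r3=0xff
body[2] add  r3, r3, #3 -> r3=0x02
body[3] add  r2, r2, r2 -> r2=0x64
body[4] mov  r0, #0x3c -> r0=0x3c
body[5] sub  r5, r3, r0 -> r5=0xc6
epilogue: pop r2=0x32, sp=0x83
r2 is callee-saved -> restored

REG = 0x32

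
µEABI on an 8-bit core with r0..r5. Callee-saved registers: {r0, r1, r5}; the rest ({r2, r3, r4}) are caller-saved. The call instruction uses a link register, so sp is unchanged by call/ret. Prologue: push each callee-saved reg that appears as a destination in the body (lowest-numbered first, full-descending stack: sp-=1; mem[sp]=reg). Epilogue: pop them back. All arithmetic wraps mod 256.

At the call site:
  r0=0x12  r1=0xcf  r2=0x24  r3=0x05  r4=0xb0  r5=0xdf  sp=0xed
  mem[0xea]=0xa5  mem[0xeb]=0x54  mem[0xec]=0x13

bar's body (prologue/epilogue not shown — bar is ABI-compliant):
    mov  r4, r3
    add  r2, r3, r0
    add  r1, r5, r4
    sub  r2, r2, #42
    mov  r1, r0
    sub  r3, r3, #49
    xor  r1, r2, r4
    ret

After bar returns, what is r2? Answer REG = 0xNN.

prologue: push r1 -> mem[0xec]=0xcf, sp=0xec
body[0] mov  r4, r3 -> r4=0x05
body[1] add  r2, r3, r0 -> r2=0x17
body[2] add  r1, r5, r4 -> r1=0xe4
body[3] sub  r2, r2, #42 -> r2=0xed
body[4] mov  r1, r0 -> r1=0x12
body[5] sub  r3, r3, #49 -> r3=0xd4
body[6] xor  r1, r2, r4 -> r1=0xe8
epilogue: pop r1=0xcf, sp=0xed
r2 is caller-saved -> body value

REG = 0xed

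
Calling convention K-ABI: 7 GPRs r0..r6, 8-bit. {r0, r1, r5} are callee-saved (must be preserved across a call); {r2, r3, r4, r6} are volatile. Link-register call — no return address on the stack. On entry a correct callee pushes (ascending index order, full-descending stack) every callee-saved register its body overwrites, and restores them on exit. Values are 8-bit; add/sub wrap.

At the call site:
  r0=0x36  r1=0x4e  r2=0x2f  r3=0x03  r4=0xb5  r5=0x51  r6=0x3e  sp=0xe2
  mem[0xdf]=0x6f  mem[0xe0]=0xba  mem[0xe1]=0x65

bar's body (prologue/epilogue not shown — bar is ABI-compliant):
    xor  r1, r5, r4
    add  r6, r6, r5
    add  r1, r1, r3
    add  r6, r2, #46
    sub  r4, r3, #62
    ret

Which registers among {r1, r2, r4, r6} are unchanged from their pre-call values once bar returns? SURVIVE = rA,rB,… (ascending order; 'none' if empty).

prologue: push r1 → mem[0xe1]=0x4e, sp=0xe1
body[0] xor  r1, r5, r4 → r1=0xe4
body[1] add  r6, r6, r5 → r6=0x8f
body[2] add  r1, r1, r3 → r1=0xe7
body[3] add  r6, r2, #46 → r6=0x5d
body[4] sub  r4, r3, #62 → r4=0xc5
epilogue: pop r1=0x4e, sp=0xe2
r1: callee-saved, written=True
r2: caller-saved, written=False
r4: caller-saved, written=True
r6: caller-saved, written=True

SURVIVE = r1,r2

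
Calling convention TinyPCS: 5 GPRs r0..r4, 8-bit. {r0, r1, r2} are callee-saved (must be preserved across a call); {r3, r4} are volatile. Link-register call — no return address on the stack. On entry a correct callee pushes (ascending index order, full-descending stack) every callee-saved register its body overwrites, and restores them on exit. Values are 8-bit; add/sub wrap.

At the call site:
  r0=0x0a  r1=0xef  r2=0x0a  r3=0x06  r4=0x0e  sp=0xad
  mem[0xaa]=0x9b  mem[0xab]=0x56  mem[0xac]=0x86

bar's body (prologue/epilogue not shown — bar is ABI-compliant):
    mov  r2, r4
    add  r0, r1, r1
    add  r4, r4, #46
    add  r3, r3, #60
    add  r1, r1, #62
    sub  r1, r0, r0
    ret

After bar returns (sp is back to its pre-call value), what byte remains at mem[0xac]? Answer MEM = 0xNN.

prologue: push r0 -> mem[0xac]=0x0a, sp=0xac
prologue: push r1 -> mem[0xab]=0xef, sp=0xab
prologue: push r2 -> mem[0xaa]=0x0a, sp=0xaa
body[0] mov  r2, r4 -> r2=0x0e
body[1] add  r0, r1, r1 -> r0=0xde
body[2] add  r4, r4, #46 -> r4=0x3c
body[3] add  r3, r3, #60 -> r3=0x42
body[4] add  r1, r1, #62 -> r1=0x2d
body[5] sub  r1, r0, r0 -> r1=0x00
epilogue: pop r2=0x0a, sp=0xab
epilogue: pop r1=0xef, sp=0xac
epilogue: pop r0=0x0a, sp=0xad
prologue pushed ['r0', 'r1', 'r2'] at ['0xac', '0xab', '0xaa']

MEM = 0x0a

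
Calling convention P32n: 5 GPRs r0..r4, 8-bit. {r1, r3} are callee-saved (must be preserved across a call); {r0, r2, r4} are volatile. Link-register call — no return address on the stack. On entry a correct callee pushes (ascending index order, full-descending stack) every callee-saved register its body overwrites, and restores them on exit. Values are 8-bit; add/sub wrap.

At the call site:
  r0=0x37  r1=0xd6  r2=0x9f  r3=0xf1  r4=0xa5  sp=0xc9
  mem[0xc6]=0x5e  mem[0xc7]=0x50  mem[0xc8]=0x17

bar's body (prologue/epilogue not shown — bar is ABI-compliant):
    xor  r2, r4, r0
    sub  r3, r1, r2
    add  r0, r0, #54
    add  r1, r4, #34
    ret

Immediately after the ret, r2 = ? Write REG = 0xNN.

REG = 0x92

prologue: push r1 → mem[0xc8]=0xd6, sp=0xc8
prologue: push r3 → mem[0xc7]=0xf1, sp=0xc7
body[0] xor  r2, r4, r0 → r2=0x92
body[1] sub  r3, r1, r2 → r3=0x44
body[2] add  r0, r0, #54 → r0=0x6d
body[3] add  r1, r4, #34 → r1=0xc7
epilogue: pop r3=0xf1, sp=0xc8
epilogue: pop r1=0xd6, sp=0xc9
r2 is caller-saved → body value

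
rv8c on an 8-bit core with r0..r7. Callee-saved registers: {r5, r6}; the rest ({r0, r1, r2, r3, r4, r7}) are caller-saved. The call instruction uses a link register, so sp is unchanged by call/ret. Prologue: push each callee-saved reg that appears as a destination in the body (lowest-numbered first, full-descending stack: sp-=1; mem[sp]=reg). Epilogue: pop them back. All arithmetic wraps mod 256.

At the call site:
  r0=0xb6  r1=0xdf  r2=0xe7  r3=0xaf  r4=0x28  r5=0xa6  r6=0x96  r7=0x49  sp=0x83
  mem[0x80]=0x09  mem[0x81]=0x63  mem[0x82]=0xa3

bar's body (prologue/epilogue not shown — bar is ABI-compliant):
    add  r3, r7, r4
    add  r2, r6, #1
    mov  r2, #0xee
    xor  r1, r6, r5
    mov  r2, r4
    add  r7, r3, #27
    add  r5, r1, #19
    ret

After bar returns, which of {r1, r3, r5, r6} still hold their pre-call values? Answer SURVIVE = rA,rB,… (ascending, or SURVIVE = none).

prologue: push r5 → mem[0x82]=0xa6, sp=0x82
body[0] add  r3, r7, r4 → r3=0x71
body[1] add  r2, r6, #1 → r2=0x97
body[2] mov  r2, #0xee → r2=0xee
body[3] xor  r1, r6, r5 → r1=0x30
body[4] mov  r2, r4 → r2=0x28
body[5] add  r7, r3, #27 → r7=0x8c
body[6] add  r5, r1, #19 → r5=0x43
epilogue: pop r5=0xa6, sp=0x83
r1: caller-saved, written=True
r3: caller-saved, written=True
r5: callee-saved, written=True
r6: callee-saved, written=False

SURVIVE = r5,r6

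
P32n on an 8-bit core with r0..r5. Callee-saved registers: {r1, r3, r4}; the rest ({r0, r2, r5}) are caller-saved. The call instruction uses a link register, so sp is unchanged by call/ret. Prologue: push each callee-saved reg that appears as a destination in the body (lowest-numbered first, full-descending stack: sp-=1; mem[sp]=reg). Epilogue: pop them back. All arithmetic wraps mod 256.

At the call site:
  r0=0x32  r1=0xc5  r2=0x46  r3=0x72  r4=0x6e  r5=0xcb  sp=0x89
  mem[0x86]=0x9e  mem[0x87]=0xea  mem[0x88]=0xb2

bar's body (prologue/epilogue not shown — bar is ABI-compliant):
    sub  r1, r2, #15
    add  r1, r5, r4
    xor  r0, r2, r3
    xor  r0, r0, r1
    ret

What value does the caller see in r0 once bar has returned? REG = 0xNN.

prologue: push r1 -> mem[0x88]=0xc5, sp=0x88
body[0] sub  r1, r2, #15 -> r1=0x37
body[1] add  r1, r5, r4 -> r1=0x39
body[2] xor  r0, r2, r3 -> r0=0x34
body[3] xor  r0, r0, r1 -> r0=0x0d
epilogue: pop r1=0xc5, sp=0x89
r0 is caller-saved -> body value

REG = 0x0d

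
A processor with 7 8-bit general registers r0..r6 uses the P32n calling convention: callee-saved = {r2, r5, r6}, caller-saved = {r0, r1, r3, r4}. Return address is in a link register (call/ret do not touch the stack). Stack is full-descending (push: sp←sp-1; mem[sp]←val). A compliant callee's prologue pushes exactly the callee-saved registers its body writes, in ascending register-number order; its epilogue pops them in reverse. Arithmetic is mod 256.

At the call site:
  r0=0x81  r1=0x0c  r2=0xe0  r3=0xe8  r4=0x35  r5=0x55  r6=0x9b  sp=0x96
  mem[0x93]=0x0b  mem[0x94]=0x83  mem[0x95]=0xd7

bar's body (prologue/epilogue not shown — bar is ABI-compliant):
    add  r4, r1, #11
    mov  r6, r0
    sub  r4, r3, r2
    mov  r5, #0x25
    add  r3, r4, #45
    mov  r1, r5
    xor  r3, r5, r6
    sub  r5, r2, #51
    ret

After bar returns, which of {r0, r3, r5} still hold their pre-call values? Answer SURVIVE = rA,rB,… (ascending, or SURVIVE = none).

prologue: push r5 → mem[0x95]=0x55, sp=0x95
prologue: push r6 → mem[0x94]=0x9b, sp=0x94
body[0] add  r4, r1, #11 → r4=0x17
body[1] mov  r6, r0 → r6=0x81
body[2] sub  r4, r3, r2 → r4=0x08
body[3] mov  r5, #0x25 → r5=0x25
body[4] add  r3, r4, #45 → r3=0x35
body[5] mov  r1, r5 → r1=0x25
body[6] xor  r3, r5, r6 → r3=0xa4
body[7] sub  r5, r2, #51 → r5=0xad
epilogue: pop r6=0x9b, sp=0x95
epilogue: pop r5=0x55, sp=0x96
r0: caller-saved, written=False
r3: caller-saved, written=True
r5: callee-saved, written=True

SURVIVE = r0,r5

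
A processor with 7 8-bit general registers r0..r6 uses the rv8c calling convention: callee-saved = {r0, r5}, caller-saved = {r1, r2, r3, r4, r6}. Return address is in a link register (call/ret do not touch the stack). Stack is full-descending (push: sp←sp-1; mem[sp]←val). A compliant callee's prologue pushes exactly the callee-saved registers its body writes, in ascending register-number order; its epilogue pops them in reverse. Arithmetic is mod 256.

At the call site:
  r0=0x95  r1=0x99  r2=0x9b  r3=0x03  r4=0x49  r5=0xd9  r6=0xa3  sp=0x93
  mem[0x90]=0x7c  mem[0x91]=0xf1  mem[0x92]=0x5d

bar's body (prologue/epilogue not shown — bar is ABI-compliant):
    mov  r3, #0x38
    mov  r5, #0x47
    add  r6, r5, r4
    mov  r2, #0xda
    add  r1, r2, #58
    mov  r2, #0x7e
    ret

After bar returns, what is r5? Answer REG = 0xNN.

REG = 0xd9

prologue: push r5 → mem[0x92]=0xd9, sp=0x92
body[0] mov  r3, #0x38 → r3=0x38
body[1] mov  r5, #0x47 → r5=0x47
body[2] add  r6, r5, r4 → r6=0x90
body[3] mov  r2, #0xda → r2=0xda
body[4] add  r1, r2, #58 → r1=0x14
body[5] mov  r2, #0x7e → r2=0x7e
epilogue: pop r5=0xd9, sp=0x93
r5 is callee-saved → restored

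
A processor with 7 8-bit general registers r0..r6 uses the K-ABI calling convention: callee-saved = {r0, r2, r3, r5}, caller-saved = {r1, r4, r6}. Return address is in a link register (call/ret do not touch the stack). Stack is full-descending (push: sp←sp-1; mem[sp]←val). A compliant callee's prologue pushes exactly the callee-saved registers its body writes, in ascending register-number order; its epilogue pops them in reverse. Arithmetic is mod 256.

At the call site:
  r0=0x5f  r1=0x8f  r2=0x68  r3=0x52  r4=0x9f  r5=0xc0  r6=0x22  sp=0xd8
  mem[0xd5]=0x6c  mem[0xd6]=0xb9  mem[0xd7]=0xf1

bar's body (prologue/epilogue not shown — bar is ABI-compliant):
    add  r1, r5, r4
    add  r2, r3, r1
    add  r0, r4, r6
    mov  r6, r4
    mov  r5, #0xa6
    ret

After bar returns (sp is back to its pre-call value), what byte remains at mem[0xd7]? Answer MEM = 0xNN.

MEM = 0x5f

prologue: push r0 -> mem[0xd7]=0x5f, sp=0xd7
prologue: push r2 -> mem[0xd6]=0x68, sp=0xd6
prologue: push r5 -> mem[0xd5]=0xc0, sp=0xd5
body[0] add  r1, r5, r4 -> r1=0x5f
body[1] add  r2, r3, r1 -> r2=0xb1
body[2] add  r0, r4, r6 -> r0=0xc1
body[3] mov  r6, r4 -> r6=0x9f
body[4] mov  r5, #0xa6 -> r5=0xa6
epilogue: pop r5=0xc0, sp=0xd6
epilogue: pop r2=0x68, sp=0xd7
epilogue: pop r0=0x5f, sp=0xd8
prologue pushed ['r0', 'r2', 'r5'] at ['0xd7', '0xd6', '0xd5']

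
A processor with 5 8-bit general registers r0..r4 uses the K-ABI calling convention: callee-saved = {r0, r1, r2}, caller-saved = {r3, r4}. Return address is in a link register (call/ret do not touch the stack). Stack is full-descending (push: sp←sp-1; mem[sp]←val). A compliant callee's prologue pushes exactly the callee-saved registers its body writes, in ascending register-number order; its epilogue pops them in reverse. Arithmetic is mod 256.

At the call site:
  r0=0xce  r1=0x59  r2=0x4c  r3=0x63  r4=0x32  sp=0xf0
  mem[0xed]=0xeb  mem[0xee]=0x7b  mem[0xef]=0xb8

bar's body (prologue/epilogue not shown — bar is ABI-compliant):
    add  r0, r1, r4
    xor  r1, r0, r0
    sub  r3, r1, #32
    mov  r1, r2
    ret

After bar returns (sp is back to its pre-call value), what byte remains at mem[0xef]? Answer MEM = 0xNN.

prologue: push r0 → mem[0xef]=0xce, sp=0xef
prologue: push r1 → mem[0xee]=0x59, sp=0xee
body[0] add  r0, r1, r4 → r0=0x8b
body[1] xor  r1, r0, r0 → r1=0x00
body[2] sub  r3, r1, #32 → r3=0xe0
body[3] mov  r1, r2 → r1=0x4c
epilogue: pop r1=0x59, sp=0xef
epilogue: pop r0=0xce, sp=0xf0
prologue pushed ['r0', 'r1'] at ['0xef', '0xee']

MEM = 0xce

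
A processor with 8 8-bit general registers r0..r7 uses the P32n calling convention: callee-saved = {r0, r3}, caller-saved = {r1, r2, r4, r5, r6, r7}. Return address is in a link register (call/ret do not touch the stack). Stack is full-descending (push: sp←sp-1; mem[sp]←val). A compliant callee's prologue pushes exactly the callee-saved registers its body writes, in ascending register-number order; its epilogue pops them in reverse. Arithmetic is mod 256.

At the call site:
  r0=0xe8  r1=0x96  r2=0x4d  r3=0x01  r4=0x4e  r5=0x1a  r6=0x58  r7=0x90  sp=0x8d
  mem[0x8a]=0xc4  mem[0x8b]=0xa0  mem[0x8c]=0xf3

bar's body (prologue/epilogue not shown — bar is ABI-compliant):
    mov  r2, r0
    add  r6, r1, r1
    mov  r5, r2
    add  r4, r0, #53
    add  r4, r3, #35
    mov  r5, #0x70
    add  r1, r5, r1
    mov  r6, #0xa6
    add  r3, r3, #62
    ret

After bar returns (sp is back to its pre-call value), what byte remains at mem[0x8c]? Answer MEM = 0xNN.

MEM = 0x01

prologue: push r3 → mem[0x8c]=0x01, sp=0x8c
body[0] mov  r2, r0 → r2=0xe8
body[1] add  r6, r1, r1 → r6=0x2c
body[2] mov  r5, r2 → r5=0xe8
body[3] add  r4, r0, #53 → r4=0x1d
body[4] add  r4, r3, #35 → r4=0x24
body[5] mov  r5, #0x70 → r5=0x70
body[6] add  r1, r5, r1 → r1=0x06
body[7] mov  r6, #0xa6 → r6=0xa6
body[8] add  r3, r3, #62 → r3=0x3f
epilogue: pop r3=0x01, sp=0x8d
prologue pushed ['r3'] at ['0x8c']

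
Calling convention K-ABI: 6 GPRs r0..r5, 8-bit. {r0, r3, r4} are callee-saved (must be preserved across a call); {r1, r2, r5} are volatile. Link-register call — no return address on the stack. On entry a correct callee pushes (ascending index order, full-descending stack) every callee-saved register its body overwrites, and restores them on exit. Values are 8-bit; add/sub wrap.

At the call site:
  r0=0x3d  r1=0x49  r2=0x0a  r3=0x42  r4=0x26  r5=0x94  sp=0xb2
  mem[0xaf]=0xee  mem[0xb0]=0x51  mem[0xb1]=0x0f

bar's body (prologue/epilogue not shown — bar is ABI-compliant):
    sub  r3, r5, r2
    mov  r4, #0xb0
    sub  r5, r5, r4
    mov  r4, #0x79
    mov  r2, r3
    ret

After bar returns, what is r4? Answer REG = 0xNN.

REG = 0x26

prologue: push r3 -> mem[0xb1]=0x42, sp=0xb1
prologue: push r4 -> mem[0xb0]=0x26, sp=0xb0
body[0] sub  r3, r5, r2 -> r3=0x8a
body[1] mov  r4, #0xb0 -> r4=0xb0
body[2] sub  r5, r5, r4 -> r5=0xe4
body[3] mov  r4, #0x79 -> r4=0x79
body[4] mov  r2, r3 -> r2=0x8a
epilogue: pop r4=0x26, sp=0xb1
epilogue: pop r3=0x42, sp=0xb2
r4 is callee-saved -> restored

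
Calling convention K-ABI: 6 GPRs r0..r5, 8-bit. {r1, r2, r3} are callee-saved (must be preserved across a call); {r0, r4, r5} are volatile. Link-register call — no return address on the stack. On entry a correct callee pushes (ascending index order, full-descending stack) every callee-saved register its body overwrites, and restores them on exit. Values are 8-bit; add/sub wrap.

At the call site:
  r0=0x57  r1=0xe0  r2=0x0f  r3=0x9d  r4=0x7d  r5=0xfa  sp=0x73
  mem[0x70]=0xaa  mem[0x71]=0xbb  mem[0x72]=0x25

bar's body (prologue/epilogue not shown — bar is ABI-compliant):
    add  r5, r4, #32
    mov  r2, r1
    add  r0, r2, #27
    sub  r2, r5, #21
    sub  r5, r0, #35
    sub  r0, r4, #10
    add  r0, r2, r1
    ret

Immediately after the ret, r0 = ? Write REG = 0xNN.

REG = 0x68

prologue: push r2 → mem[0x72]=0x0f, sp=0x72
body[0] add  r5, r4, #32 → r5=0x9d
body[1] mov  r2, r1 → r2=0xe0
body[2] add  r0, r2, #27 → r0=0xfb
body[3] sub  r2, r5, #21 → r2=0x88
body[4] sub  r5, r0, #35 → r5=0xd8
body[5] sub  r0, r4, #10 → r0=0x73
body[6] add  r0, r2, r1 → r0=0x68
epilogue: pop r2=0x0f, sp=0x73
r0 is caller-saved → body value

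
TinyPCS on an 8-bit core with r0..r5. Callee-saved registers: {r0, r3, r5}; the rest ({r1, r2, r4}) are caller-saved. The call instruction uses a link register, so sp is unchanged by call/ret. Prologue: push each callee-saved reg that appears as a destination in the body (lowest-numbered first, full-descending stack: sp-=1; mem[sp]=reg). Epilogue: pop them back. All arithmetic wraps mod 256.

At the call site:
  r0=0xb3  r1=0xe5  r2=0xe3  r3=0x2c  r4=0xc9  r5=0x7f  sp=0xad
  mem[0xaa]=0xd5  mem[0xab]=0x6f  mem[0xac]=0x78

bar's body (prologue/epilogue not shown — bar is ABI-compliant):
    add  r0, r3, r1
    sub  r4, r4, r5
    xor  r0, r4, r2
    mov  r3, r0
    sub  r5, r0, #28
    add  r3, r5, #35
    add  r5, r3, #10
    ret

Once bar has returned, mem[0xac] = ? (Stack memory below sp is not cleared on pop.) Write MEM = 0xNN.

prologue: push r0 -> mem[0xac]=0xb3, sp=0xac
prologue: push r3 -> mem[0xab]=0x2c, sp=0xab
prologue: push r5 -> mem[0xaa]=0x7f, sp=0xaa
body[0] add  r0, r3, r1 -> r0=0x11
body[1] sub  r4, r4, r5 -> r4=0x4a
body[2] xor  r0, r4, r2 -> r0=0xa9
body[3] mov  r3, r0 -> r3=0xa9
body[4] sub  r5, r0, #28 -> r5=0x8d
body[5] add  r3, r5, #35 -> r3=0xb0
body[6] add  r5, r3, #10 -> r5=0xba
epilogue: pop r5=0x7f, sp=0xab
epilogue: pop r3=0x2c, sp=0xac
epilogue: pop r0=0xb3, sp=0xad
prologue pushed ['r0', 'r3', 'r5'] at ['0xac', '0xab', '0xaa']

MEM = 0xb3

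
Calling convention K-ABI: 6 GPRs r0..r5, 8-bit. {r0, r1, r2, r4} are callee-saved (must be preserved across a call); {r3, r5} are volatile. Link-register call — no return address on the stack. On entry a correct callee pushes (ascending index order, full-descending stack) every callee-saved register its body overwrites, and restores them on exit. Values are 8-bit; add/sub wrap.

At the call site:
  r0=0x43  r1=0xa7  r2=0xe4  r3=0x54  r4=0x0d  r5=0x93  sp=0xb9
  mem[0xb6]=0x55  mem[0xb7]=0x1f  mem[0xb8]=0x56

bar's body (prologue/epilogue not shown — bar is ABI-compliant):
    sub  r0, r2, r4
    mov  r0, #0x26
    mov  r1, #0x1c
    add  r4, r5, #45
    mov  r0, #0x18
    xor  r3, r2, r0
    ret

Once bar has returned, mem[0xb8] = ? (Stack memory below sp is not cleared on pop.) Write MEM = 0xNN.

MEM = 0x43

prologue: push r0 → mem[0xb8]=0x43, sp=0xb8
prologue: push r1 → mem[0xb7]=0xa7, sp=0xb7
prologue: push r4 → mem[0xb6]=0x0d, sp=0xb6
body[0] sub  r0, r2, r4 → r0=0xd7
body[1] mov  r0, #0x26 → r0=0x26
body[2] mov  r1, #0x1c → r1=0x1c
body[3] add  r4, r5, #45 → r4=0xc0
body[4] mov  r0, #0x18 → r0=0x18
body[5] xor  r3, r2, r0 → r3=0xfc
epilogue: pop r4=0x0d, sp=0xb7
epilogue: pop r1=0xa7, sp=0xb8
epilogue: pop r0=0x43, sp=0xb9
prologue pushed ['r0', 'r1', 'r4'] at ['0xb8', '0xb7', '0xb6']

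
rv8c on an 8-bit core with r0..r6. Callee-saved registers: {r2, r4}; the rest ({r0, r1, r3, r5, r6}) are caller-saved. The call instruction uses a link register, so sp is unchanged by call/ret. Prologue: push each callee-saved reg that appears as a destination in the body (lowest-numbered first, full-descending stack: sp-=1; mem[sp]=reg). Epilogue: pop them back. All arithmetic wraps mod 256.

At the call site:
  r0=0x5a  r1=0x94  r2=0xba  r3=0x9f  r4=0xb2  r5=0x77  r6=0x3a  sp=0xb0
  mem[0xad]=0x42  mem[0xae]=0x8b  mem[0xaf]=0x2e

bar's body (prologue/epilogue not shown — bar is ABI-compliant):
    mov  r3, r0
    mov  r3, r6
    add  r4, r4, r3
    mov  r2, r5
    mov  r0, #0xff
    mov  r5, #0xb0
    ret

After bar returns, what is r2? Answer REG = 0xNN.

REG = 0xba

prologue: push r2 -> mem[0xaf]=0xba, sp=0xaf
prologue: push r4 -> mem[0xae]=0xb2, sp=0xae
body[0] mov  r3, r0 -> r3=0x5a
body[1] mov  r3, r6 -> r3=0x3a
body[2] add  r4, r4, r3 -> r4=0xec
body[3] mov  r2, r5 -> r2=0x77
body[4] mov  r0, #0xff -> r0=0xff
body[5] mov  r5, #0xb0 -> r5=0xb0
epilogue: pop r4=0xb2, sp=0xaf
epilogue: pop r2=0xba, sp=0xb0
r2 is callee-saved -> restored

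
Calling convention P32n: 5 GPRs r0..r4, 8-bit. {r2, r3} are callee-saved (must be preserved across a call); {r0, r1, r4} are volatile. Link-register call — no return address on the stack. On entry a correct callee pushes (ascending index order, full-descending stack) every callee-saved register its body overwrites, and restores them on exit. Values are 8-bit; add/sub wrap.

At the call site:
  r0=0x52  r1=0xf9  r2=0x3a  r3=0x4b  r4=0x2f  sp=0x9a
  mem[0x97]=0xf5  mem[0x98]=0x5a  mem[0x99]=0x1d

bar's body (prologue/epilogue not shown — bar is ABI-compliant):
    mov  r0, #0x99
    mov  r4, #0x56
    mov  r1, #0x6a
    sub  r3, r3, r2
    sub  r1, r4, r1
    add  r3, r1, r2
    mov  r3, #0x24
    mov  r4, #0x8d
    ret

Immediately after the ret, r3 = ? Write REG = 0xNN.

REG = 0x4b

prologue: push r3 -> mem[0x99]=0x4b, sp=0x99
body[0] mov  r0, #0x99 -> r0=0x99
body[1] mov  r4, #0x56 -> r4=0x56
body[2] mov  r1, #0x6a -> r1=0x6a
body[3] sub  r3, r3, r2 -> r3=0x11
body[4] sub  r1, r4, r1 -> r1=0xec
body[5] add  r3, r1, r2 -> r3=0x26
body[6] mov  r3, #0x24 -> r3=0x24
body[7] mov  r4, #0x8d -> r4=0x8d
epilogue: pop r3=0x4b, sp=0x9a
r3 is callee-saved -> restored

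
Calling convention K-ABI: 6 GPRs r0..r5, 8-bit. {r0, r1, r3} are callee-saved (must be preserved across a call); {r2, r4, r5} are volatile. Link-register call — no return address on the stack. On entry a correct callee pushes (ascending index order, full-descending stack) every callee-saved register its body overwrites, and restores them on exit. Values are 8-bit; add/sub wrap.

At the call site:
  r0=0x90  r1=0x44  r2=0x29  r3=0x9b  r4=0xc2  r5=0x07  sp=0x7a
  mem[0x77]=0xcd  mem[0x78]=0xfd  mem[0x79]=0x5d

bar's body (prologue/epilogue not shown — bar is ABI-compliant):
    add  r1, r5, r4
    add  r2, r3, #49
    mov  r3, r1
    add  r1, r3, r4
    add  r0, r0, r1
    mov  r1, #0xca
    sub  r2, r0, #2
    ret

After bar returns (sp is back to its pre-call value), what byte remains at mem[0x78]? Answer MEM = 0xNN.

prologue: push r0 → mem[0x79]=0x90, sp=0x79
prologue: push r1 → mem[0x78]=0x44, sp=0x78
prologue: push r3 → mem[0x77]=0x9b, sp=0x77
body[0] add  r1, r5, r4 → r1=0xc9
body[1] add  r2, r3, #49 → r2=0xcc
body[2] mov  r3, r1 → r3=0xc9
body[3] add  r1, r3, r4 → r1=0x8b
body[4] add  r0, r0, r1 → r0=0x1b
body[5] mov  r1, #0xca → r1=0xca
body[6] sub  r2, r0, #2 → r2=0x19
epilogue: pop r3=0x9b, sp=0x78
epilogue: pop r1=0x44, sp=0x79
epilogue: pop r0=0x90, sp=0x7a
prologue pushed ['r0', 'r1', 'r3'] at ['0x79', '0x78', '0x77']

MEM = 0x44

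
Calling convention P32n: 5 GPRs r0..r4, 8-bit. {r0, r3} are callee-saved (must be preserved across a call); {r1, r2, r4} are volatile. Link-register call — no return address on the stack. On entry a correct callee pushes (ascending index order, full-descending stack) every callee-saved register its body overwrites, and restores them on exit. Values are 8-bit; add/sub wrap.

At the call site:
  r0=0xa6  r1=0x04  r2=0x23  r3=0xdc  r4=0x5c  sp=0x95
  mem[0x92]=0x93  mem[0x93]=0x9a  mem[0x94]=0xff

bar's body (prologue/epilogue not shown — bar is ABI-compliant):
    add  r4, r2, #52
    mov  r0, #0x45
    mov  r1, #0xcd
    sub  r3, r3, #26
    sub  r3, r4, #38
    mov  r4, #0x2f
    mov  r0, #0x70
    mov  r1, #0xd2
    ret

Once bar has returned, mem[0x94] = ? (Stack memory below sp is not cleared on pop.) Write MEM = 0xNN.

MEM = 0xa6

prologue: push r0 -> mem[0x94]=0xa6, sp=0x94
prologue: push r3 -> mem[0x93]=0xdc, sp=0x93
body[0] add  r4, r2, #52 -> r4=0x57
body[1] mov  r0, #0x45 -> r0=0x45
body[2] mov  r1, #0xcd -> r1=0xcd
body[3] sub  r3, r3, #26 -> r3=0xc2
body[4] sub  r3, r4, #38 -> r3=0x31
body[5] mov  r4, #0x2f -> r4=0x2f
body[6] mov  r0, #0x70 -> r0=0x70
body[7] mov  r1, #0xd2 -> r1=0xd2
epilogue: pop r3=0xdc, sp=0x94
epilogue: pop r0=0xa6, sp=0x95
prologue pushed ['r0', 'r3'] at ['0x94', '0x93']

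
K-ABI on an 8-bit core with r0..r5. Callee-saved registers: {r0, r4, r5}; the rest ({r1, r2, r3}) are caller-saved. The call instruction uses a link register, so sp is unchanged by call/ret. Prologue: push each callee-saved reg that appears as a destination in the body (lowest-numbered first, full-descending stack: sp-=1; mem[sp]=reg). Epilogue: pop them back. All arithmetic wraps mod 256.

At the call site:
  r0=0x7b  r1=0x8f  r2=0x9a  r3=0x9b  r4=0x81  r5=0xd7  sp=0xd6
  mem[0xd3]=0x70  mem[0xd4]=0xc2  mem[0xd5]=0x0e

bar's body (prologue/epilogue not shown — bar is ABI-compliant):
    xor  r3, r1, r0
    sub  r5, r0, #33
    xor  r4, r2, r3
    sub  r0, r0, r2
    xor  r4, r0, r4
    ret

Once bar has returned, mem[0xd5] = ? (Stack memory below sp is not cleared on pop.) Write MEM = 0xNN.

prologue: push r0 → mem[0xd5]=0x7b, sp=0xd5
prologue: push r4 → mem[0xd4]=0x81, sp=0xd4
prologue: push r5 → mem[0xd3]=0xd7, sp=0xd3
body[0] xor  r3, r1, r0 → r3=0xf4
body[1] sub  r5, r0, #33 → r5=0x5a
body[2] xor  r4, r2, r3 → r4=0x6e
body[3] sub  r0, r0, r2 → r0=0xe1
body[4] xor  r4, r0, r4 → r4=0x8f
epilogue: pop r5=0xd7, sp=0xd4
epilogue: pop r4=0x81, sp=0xd5
epilogue: pop r0=0x7b, sp=0xd6
prologue pushed ['r0', 'r4', 'r5'] at ['0xd5', '0xd4', '0xd3']

MEM = 0x7b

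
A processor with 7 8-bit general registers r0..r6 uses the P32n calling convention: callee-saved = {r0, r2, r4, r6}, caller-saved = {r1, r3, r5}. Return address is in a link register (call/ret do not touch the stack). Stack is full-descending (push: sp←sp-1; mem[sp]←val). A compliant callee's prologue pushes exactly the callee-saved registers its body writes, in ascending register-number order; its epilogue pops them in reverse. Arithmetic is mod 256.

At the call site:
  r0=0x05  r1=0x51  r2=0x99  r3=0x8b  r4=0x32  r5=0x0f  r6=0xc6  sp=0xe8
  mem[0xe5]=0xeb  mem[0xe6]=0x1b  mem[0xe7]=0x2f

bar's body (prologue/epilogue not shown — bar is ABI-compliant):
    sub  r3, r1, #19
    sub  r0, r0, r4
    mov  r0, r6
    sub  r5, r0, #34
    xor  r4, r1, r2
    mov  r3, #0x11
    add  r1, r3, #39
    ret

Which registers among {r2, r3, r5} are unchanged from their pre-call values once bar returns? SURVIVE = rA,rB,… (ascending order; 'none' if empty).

prologue: push r0 -> mem[0xe7]=0x05, sp=0xe7
prologue: push r4 -> mem[0xe6]=0x32, sp=0xe6
body[0] sub  r3, r1, #19 -> r3=0x3e
body[1] sub  r0, r0, r4 -> r0=0xd3
body[2] mov  r0, r6 -> r0=0xc6
body[3] sub  r5, r0, #34 -> r5=0xa4
body[4] xor  r4, r1, r2 -> r4=0xc8
body[5] mov  r3, #0x11 -> r3=0x11
body[6] add  r1, r3, #39 -> r1=0x38
epilogue: pop r4=0x32, sp=0xe7
epilogue: pop r0=0x05, sp=0xe8
r2: callee-saved, written=False
r3: caller-saved, written=True
r5: caller-saved, written=True

SURVIVE = r2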